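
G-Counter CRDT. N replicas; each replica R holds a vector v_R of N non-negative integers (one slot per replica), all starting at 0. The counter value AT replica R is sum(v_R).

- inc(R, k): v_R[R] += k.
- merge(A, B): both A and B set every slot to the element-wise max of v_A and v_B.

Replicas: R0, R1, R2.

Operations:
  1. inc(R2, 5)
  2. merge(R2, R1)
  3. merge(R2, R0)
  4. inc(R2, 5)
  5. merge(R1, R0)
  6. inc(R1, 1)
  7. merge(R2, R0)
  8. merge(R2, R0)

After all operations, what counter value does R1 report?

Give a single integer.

Answer: 6

Derivation:
Op 1: inc R2 by 5 -> R2=(0,0,5) value=5
Op 2: merge R2<->R1 -> R2=(0,0,5) R1=(0,0,5)
Op 3: merge R2<->R0 -> R2=(0,0,5) R0=(0,0,5)
Op 4: inc R2 by 5 -> R2=(0,0,10) value=10
Op 5: merge R1<->R0 -> R1=(0,0,5) R0=(0,0,5)
Op 6: inc R1 by 1 -> R1=(0,1,5) value=6
Op 7: merge R2<->R0 -> R2=(0,0,10) R0=(0,0,10)
Op 8: merge R2<->R0 -> R2=(0,0,10) R0=(0,0,10)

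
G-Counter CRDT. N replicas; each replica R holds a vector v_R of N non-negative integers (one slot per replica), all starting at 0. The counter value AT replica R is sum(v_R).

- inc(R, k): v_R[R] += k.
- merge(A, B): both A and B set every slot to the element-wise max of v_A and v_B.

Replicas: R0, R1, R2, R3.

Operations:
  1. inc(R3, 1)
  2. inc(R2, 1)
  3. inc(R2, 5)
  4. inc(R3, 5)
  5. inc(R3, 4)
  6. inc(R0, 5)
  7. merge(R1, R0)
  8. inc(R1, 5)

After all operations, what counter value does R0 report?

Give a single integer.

Op 1: inc R3 by 1 -> R3=(0,0,0,1) value=1
Op 2: inc R2 by 1 -> R2=(0,0,1,0) value=1
Op 3: inc R2 by 5 -> R2=(0,0,6,0) value=6
Op 4: inc R3 by 5 -> R3=(0,0,0,6) value=6
Op 5: inc R3 by 4 -> R3=(0,0,0,10) value=10
Op 6: inc R0 by 5 -> R0=(5,0,0,0) value=5
Op 7: merge R1<->R0 -> R1=(5,0,0,0) R0=(5,0,0,0)
Op 8: inc R1 by 5 -> R1=(5,5,0,0) value=10

Answer: 5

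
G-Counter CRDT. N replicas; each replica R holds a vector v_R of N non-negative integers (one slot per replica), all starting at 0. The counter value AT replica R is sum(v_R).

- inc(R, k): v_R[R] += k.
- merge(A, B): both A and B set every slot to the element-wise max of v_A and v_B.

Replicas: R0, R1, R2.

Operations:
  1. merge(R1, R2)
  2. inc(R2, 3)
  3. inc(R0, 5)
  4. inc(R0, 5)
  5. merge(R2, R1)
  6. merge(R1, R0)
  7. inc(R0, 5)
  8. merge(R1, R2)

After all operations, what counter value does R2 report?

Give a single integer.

Op 1: merge R1<->R2 -> R1=(0,0,0) R2=(0,0,0)
Op 2: inc R2 by 3 -> R2=(0,0,3) value=3
Op 3: inc R0 by 5 -> R0=(5,0,0) value=5
Op 4: inc R0 by 5 -> R0=(10,0,0) value=10
Op 5: merge R2<->R1 -> R2=(0,0,3) R1=(0,0,3)
Op 6: merge R1<->R0 -> R1=(10,0,3) R0=(10,0,3)
Op 7: inc R0 by 5 -> R0=(15,0,3) value=18
Op 8: merge R1<->R2 -> R1=(10,0,3) R2=(10,0,3)

Answer: 13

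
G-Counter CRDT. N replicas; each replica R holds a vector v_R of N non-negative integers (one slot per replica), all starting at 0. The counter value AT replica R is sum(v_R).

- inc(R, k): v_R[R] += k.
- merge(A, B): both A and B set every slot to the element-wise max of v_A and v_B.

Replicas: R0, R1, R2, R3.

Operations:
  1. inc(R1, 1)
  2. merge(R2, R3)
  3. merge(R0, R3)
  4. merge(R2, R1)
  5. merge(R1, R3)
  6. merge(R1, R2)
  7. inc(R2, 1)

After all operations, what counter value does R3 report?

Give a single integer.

Answer: 1

Derivation:
Op 1: inc R1 by 1 -> R1=(0,1,0,0) value=1
Op 2: merge R2<->R3 -> R2=(0,0,0,0) R3=(0,0,0,0)
Op 3: merge R0<->R3 -> R0=(0,0,0,0) R3=(0,0,0,0)
Op 4: merge R2<->R1 -> R2=(0,1,0,0) R1=(0,1,0,0)
Op 5: merge R1<->R3 -> R1=(0,1,0,0) R3=(0,1,0,0)
Op 6: merge R1<->R2 -> R1=(0,1,0,0) R2=(0,1,0,0)
Op 7: inc R2 by 1 -> R2=(0,1,1,0) value=2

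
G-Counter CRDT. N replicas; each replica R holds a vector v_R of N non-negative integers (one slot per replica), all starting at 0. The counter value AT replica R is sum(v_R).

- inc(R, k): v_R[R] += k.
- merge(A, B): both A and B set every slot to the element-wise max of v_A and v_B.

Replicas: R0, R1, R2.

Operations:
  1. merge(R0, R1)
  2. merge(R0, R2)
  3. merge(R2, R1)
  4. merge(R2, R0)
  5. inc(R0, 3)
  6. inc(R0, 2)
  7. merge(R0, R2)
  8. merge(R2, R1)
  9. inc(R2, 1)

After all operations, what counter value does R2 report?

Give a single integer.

Op 1: merge R0<->R1 -> R0=(0,0,0) R1=(0,0,0)
Op 2: merge R0<->R2 -> R0=(0,0,0) R2=(0,0,0)
Op 3: merge R2<->R1 -> R2=(0,0,0) R1=(0,0,0)
Op 4: merge R2<->R0 -> R2=(0,0,0) R0=(0,0,0)
Op 5: inc R0 by 3 -> R0=(3,0,0) value=3
Op 6: inc R0 by 2 -> R0=(5,0,0) value=5
Op 7: merge R0<->R2 -> R0=(5,0,0) R2=(5,0,0)
Op 8: merge R2<->R1 -> R2=(5,0,0) R1=(5,0,0)
Op 9: inc R2 by 1 -> R2=(5,0,1) value=6

Answer: 6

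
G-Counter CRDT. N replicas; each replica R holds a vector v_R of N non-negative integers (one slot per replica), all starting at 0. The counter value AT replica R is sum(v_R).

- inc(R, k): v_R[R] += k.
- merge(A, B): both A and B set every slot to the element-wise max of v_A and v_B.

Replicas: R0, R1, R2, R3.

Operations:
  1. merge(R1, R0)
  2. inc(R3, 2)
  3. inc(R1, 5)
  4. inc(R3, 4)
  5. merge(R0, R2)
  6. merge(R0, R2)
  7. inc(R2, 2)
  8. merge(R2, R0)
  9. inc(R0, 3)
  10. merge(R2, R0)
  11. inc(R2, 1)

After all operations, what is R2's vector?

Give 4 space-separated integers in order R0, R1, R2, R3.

Answer: 3 0 3 0

Derivation:
Op 1: merge R1<->R0 -> R1=(0,0,0,0) R0=(0,0,0,0)
Op 2: inc R3 by 2 -> R3=(0,0,0,2) value=2
Op 3: inc R1 by 5 -> R1=(0,5,0,0) value=5
Op 4: inc R3 by 4 -> R3=(0,0,0,6) value=6
Op 5: merge R0<->R2 -> R0=(0,0,0,0) R2=(0,0,0,0)
Op 6: merge R0<->R2 -> R0=(0,0,0,0) R2=(0,0,0,0)
Op 7: inc R2 by 2 -> R2=(0,0,2,0) value=2
Op 8: merge R2<->R0 -> R2=(0,0,2,0) R0=(0,0,2,0)
Op 9: inc R0 by 3 -> R0=(3,0,2,0) value=5
Op 10: merge R2<->R0 -> R2=(3,0,2,0) R0=(3,0,2,0)
Op 11: inc R2 by 1 -> R2=(3,0,3,0) value=6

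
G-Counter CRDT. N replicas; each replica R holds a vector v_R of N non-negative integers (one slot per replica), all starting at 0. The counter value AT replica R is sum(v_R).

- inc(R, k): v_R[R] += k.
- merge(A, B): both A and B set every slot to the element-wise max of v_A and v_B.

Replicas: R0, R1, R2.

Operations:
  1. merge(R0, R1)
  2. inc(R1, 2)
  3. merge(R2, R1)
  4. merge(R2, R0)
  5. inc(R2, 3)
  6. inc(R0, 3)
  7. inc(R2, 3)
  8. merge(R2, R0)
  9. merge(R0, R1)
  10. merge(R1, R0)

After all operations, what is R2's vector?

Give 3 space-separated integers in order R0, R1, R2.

Op 1: merge R0<->R1 -> R0=(0,0,0) R1=(0,0,0)
Op 2: inc R1 by 2 -> R1=(0,2,0) value=2
Op 3: merge R2<->R1 -> R2=(0,2,0) R1=(0,2,0)
Op 4: merge R2<->R0 -> R2=(0,2,0) R0=(0,2,0)
Op 5: inc R2 by 3 -> R2=(0,2,3) value=5
Op 6: inc R0 by 3 -> R0=(3,2,0) value=5
Op 7: inc R2 by 3 -> R2=(0,2,6) value=8
Op 8: merge R2<->R0 -> R2=(3,2,6) R0=(3,2,6)
Op 9: merge R0<->R1 -> R0=(3,2,6) R1=(3,2,6)
Op 10: merge R1<->R0 -> R1=(3,2,6) R0=(3,2,6)

Answer: 3 2 6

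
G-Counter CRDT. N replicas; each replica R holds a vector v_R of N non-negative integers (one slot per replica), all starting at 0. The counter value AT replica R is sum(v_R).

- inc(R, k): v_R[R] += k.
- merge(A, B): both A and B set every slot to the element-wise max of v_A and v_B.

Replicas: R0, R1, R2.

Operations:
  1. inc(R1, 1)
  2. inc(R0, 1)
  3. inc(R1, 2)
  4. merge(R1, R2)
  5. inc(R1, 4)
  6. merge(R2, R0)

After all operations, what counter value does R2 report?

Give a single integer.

Op 1: inc R1 by 1 -> R1=(0,1,0) value=1
Op 2: inc R0 by 1 -> R0=(1,0,0) value=1
Op 3: inc R1 by 2 -> R1=(0,3,0) value=3
Op 4: merge R1<->R2 -> R1=(0,3,0) R2=(0,3,0)
Op 5: inc R1 by 4 -> R1=(0,7,0) value=7
Op 6: merge R2<->R0 -> R2=(1,3,0) R0=(1,3,0)

Answer: 4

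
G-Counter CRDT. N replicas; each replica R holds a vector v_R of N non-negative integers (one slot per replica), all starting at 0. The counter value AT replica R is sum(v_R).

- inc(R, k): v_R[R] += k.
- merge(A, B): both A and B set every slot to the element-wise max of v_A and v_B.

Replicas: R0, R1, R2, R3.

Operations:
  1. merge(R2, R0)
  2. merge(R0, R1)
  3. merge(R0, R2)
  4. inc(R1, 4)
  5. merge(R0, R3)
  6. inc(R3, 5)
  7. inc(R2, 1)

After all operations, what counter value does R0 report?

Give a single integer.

Op 1: merge R2<->R0 -> R2=(0,0,0,0) R0=(0,0,0,0)
Op 2: merge R0<->R1 -> R0=(0,0,0,0) R1=(0,0,0,0)
Op 3: merge R0<->R2 -> R0=(0,0,0,0) R2=(0,0,0,0)
Op 4: inc R1 by 4 -> R1=(0,4,0,0) value=4
Op 5: merge R0<->R3 -> R0=(0,0,0,0) R3=(0,0,0,0)
Op 6: inc R3 by 5 -> R3=(0,0,0,5) value=5
Op 7: inc R2 by 1 -> R2=(0,0,1,0) value=1

Answer: 0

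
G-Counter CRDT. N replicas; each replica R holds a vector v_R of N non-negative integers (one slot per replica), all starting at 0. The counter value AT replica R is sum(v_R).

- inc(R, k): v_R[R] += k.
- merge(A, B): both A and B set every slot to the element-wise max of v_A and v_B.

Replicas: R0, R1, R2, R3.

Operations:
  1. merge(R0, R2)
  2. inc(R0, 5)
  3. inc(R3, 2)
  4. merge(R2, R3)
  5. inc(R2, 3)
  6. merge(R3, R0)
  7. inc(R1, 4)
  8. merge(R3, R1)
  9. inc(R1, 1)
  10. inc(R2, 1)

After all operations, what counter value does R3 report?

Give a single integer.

Op 1: merge R0<->R2 -> R0=(0,0,0,0) R2=(0,0,0,0)
Op 2: inc R0 by 5 -> R0=(5,0,0,0) value=5
Op 3: inc R3 by 2 -> R3=(0,0,0,2) value=2
Op 4: merge R2<->R3 -> R2=(0,0,0,2) R3=(0,0,0,2)
Op 5: inc R2 by 3 -> R2=(0,0,3,2) value=5
Op 6: merge R3<->R0 -> R3=(5,0,0,2) R0=(5,0,0,2)
Op 7: inc R1 by 4 -> R1=(0,4,0,0) value=4
Op 8: merge R3<->R1 -> R3=(5,4,0,2) R1=(5,4,0,2)
Op 9: inc R1 by 1 -> R1=(5,5,0,2) value=12
Op 10: inc R2 by 1 -> R2=(0,0,4,2) value=6

Answer: 11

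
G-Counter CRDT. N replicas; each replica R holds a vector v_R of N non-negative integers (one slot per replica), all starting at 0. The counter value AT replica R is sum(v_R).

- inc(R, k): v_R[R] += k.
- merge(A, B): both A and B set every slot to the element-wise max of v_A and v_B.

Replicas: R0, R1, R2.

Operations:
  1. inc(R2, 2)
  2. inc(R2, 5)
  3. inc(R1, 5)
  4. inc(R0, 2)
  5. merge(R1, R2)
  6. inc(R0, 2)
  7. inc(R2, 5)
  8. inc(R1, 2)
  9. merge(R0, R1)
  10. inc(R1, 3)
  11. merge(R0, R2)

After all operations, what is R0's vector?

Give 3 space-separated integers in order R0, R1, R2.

Answer: 4 7 12

Derivation:
Op 1: inc R2 by 2 -> R2=(0,0,2) value=2
Op 2: inc R2 by 5 -> R2=(0,0,7) value=7
Op 3: inc R1 by 5 -> R1=(0,5,0) value=5
Op 4: inc R0 by 2 -> R0=(2,0,0) value=2
Op 5: merge R1<->R2 -> R1=(0,5,7) R2=(0,5,7)
Op 6: inc R0 by 2 -> R0=(4,0,0) value=4
Op 7: inc R2 by 5 -> R2=(0,5,12) value=17
Op 8: inc R1 by 2 -> R1=(0,7,7) value=14
Op 9: merge R0<->R1 -> R0=(4,7,7) R1=(4,7,7)
Op 10: inc R1 by 3 -> R1=(4,10,7) value=21
Op 11: merge R0<->R2 -> R0=(4,7,12) R2=(4,7,12)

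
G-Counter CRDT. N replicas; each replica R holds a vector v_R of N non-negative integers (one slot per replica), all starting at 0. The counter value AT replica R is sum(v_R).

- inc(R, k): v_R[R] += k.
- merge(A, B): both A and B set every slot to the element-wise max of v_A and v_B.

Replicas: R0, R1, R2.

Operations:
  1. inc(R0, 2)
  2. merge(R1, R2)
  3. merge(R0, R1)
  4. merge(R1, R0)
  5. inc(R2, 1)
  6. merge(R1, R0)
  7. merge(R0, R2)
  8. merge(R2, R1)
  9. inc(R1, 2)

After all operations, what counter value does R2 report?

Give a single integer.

Op 1: inc R0 by 2 -> R0=(2,0,0) value=2
Op 2: merge R1<->R2 -> R1=(0,0,0) R2=(0,0,0)
Op 3: merge R0<->R1 -> R0=(2,0,0) R1=(2,0,0)
Op 4: merge R1<->R0 -> R1=(2,0,0) R0=(2,0,0)
Op 5: inc R2 by 1 -> R2=(0,0,1) value=1
Op 6: merge R1<->R0 -> R1=(2,0,0) R0=(2,0,0)
Op 7: merge R0<->R2 -> R0=(2,0,1) R2=(2,0,1)
Op 8: merge R2<->R1 -> R2=(2,0,1) R1=(2,0,1)
Op 9: inc R1 by 2 -> R1=(2,2,1) value=5

Answer: 3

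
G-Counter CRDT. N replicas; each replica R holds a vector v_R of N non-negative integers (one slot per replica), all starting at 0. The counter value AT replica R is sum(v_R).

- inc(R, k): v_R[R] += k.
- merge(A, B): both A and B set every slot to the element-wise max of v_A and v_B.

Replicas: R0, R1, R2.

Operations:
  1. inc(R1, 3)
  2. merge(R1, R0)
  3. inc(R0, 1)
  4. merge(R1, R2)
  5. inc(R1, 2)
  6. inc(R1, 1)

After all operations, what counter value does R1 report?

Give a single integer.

Answer: 6

Derivation:
Op 1: inc R1 by 3 -> R1=(0,3,0) value=3
Op 2: merge R1<->R0 -> R1=(0,3,0) R0=(0,3,0)
Op 3: inc R0 by 1 -> R0=(1,3,0) value=4
Op 4: merge R1<->R2 -> R1=(0,3,0) R2=(0,3,0)
Op 5: inc R1 by 2 -> R1=(0,5,0) value=5
Op 6: inc R1 by 1 -> R1=(0,6,0) value=6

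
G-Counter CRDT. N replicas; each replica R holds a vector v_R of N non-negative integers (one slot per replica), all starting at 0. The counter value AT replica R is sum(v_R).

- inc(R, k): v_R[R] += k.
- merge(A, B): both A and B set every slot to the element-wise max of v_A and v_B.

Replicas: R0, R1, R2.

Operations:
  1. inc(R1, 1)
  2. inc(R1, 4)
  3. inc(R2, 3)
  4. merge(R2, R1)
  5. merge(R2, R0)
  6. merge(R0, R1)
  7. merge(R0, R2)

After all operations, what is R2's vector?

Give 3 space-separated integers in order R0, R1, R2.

Op 1: inc R1 by 1 -> R1=(0,1,0) value=1
Op 2: inc R1 by 4 -> R1=(0,5,0) value=5
Op 3: inc R2 by 3 -> R2=(0,0,3) value=3
Op 4: merge R2<->R1 -> R2=(0,5,3) R1=(0,5,3)
Op 5: merge R2<->R0 -> R2=(0,5,3) R0=(0,5,3)
Op 6: merge R0<->R1 -> R0=(0,5,3) R1=(0,5,3)
Op 7: merge R0<->R2 -> R0=(0,5,3) R2=(0,5,3)

Answer: 0 5 3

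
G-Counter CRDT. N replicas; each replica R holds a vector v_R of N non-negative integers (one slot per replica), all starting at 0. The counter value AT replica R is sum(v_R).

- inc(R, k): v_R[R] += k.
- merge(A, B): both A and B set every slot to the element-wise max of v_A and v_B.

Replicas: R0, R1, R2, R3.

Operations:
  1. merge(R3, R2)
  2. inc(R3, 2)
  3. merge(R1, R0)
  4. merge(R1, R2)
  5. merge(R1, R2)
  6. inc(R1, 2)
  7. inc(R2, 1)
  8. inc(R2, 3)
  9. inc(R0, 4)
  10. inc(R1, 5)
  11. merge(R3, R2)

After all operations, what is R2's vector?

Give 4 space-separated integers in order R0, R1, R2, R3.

Op 1: merge R3<->R2 -> R3=(0,0,0,0) R2=(0,0,0,0)
Op 2: inc R3 by 2 -> R3=(0,0,0,2) value=2
Op 3: merge R1<->R0 -> R1=(0,0,0,0) R0=(0,0,0,0)
Op 4: merge R1<->R2 -> R1=(0,0,0,0) R2=(0,0,0,0)
Op 5: merge R1<->R2 -> R1=(0,0,0,0) R2=(0,0,0,0)
Op 6: inc R1 by 2 -> R1=(0,2,0,0) value=2
Op 7: inc R2 by 1 -> R2=(0,0,1,0) value=1
Op 8: inc R2 by 3 -> R2=(0,0,4,0) value=4
Op 9: inc R0 by 4 -> R0=(4,0,0,0) value=4
Op 10: inc R1 by 5 -> R1=(0,7,0,0) value=7
Op 11: merge R3<->R2 -> R3=(0,0,4,2) R2=(0,0,4,2)

Answer: 0 0 4 2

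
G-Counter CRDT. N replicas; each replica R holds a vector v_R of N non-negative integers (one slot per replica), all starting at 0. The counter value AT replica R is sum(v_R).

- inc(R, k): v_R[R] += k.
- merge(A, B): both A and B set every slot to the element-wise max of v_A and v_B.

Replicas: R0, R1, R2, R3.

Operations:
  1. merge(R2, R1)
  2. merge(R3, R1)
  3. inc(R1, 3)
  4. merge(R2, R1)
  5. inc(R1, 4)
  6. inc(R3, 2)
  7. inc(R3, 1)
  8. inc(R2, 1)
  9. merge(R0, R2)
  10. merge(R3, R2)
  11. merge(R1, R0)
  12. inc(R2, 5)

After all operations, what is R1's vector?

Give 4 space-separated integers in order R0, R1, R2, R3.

Answer: 0 7 1 0

Derivation:
Op 1: merge R2<->R1 -> R2=(0,0,0,0) R1=(0,0,0,0)
Op 2: merge R3<->R1 -> R3=(0,0,0,0) R1=(0,0,0,0)
Op 3: inc R1 by 3 -> R1=(0,3,0,0) value=3
Op 4: merge R2<->R1 -> R2=(0,3,0,0) R1=(0,3,0,0)
Op 5: inc R1 by 4 -> R1=(0,7,0,0) value=7
Op 6: inc R3 by 2 -> R3=(0,0,0,2) value=2
Op 7: inc R3 by 1 -> R3=(0,0,0,3) value=3
Op 8: inc R2 by 1 -> R2=(0,3,1,0) value=4
Op 9: merge R0<->R2 -> R0=(0,3,1,0) R2=(0,3,1,0)
Op 10: merge R3<->R2 -> R3=(0,3,1,3) R2=(0,3,1,3)
Op 11: merge R1<->R0 -> R1=(0,7,1,0) R0=(0,7,1,0)
Op 12: inc R2 by 5 -> R2=(0,3,6,3) value=12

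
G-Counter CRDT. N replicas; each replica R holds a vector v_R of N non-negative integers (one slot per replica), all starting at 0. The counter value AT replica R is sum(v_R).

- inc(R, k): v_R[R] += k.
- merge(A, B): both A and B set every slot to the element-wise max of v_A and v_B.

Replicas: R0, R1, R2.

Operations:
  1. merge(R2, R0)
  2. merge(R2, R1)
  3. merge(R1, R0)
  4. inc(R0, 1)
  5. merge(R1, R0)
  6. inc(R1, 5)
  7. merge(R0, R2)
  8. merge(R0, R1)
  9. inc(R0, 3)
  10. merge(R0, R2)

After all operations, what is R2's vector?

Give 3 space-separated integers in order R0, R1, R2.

Op 1: merge R2<->R0 -> R2=(0,0,0) R0=(0,0,0)
Op 2: merge R2<->R1 -> R2=(0,0,0) R1=(0,0,0)
Op 3: merge R1<->R0 -> R1=(0,0,0) R0=(0,0,0)
Op 4: inc R0 by 1 -> R0=(1,0,0) value=1
Op 5: merge R1<->R0 -> R1=(1,0,0) R0=(1,0,0)
Op 6: inc R1 by 5 -> R1=(1,5,0) value=6
Op 7: merge R0<->R2 -> R0=(1,0,0) R2=(1,0,0)
Op 8: merge R0<->R1 -> R0=(1,5,0) R1=(1,5,0)
Op 9: inc R0 by 3 -> R0=(4,5,0) value=9
Op 10: merge R0<->R2 -> R0=(4,5,0) R2=(4,5,0)

Answer: 4 5 0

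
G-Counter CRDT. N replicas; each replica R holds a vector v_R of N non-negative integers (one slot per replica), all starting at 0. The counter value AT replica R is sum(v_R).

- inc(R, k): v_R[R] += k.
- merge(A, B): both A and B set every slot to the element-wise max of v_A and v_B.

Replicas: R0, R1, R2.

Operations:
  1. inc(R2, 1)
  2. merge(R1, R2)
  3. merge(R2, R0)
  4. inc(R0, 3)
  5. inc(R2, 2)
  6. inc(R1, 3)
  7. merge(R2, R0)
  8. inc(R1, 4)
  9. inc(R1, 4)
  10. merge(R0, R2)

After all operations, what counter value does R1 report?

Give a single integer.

Op 1: inc R2 by 1 -> R2=(0,0,1) value=1
Op 2: merge R1<->R2 -> R1=(0,0,1) R2=(0,0,1)
Op 3: merge R2<->R0 -> R2=(0,0,1) R0=(0,0,1)
Op 4: inc R0 by 3 -> R0=(3,0,1) value=4
Op 5: inc R2 by 2 -> R2=(0,0,3) value=3
Op 6: inc R1 by 3 -> R1=(0,3,1) value=4
Op 7: merge R2<->R0 -> R2=(3,0,3) R0=(3,0,3)
Op 8: inc R1 by 4 -> R1=(0,7,1) value=8
Op 9: inc R1 by 4 -> R1=(0,11,1) value=12
Op 10: merge R0<->R2 -> R0=(3,0,3) R2=(3,0,3)

Answer: 12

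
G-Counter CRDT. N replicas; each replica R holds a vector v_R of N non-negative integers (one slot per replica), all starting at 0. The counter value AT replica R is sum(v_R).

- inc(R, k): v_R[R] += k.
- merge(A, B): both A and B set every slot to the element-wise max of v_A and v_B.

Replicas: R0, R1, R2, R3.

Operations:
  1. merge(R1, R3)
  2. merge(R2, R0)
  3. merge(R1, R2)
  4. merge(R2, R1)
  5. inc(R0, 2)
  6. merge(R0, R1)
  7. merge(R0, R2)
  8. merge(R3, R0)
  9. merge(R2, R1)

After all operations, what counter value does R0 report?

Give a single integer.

Answer: 2

Derivation:
Op 1: merge R1<->R3 -> R1=(0,0,0,0) R3=(0,0,0,0)
Op 2: merge R2<->R0 -> R2=(0,0,0,0) R0=(0,0,0,0)
Op 3: merge R1<->R2 -> R1=(0,0,0,0) R2=(0,0,0,0)
Op 4: merge R2<->R1 -> R2=(0,0,0,0) R1=(0,0,0,0)
Op 5: inc R0 by 2 -> R0=(2,0,0,0) value=2
Op 6: merge R0<->R1 -> R0=(2,0,0,0) R1=(2,0,0,0)
Op 7: merge R0<->R2 -> R0=(2,0,0,0) R2=(2,0,0,0)
Op 8: merge R3<->R0 -> R3=(2,0,0,0) R0=(2,0,0,0)
Op 9: merge R2<->R1 -> R2=(2,0,0,0) R1=(2,0,0,0)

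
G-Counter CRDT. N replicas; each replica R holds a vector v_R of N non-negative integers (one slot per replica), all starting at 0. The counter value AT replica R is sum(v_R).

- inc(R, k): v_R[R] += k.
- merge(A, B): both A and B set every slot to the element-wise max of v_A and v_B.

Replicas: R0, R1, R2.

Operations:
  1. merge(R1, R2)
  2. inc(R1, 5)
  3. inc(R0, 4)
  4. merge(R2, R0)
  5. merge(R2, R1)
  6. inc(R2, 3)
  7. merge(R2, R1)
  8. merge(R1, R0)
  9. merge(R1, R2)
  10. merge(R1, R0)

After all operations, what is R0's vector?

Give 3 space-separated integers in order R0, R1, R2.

Op 1: merge R1<->R2 -> R1=(0,0,0) R2=(0,0,0)
Op 2: inc R1 by 5 -> R1=(0,5,0) value=5
Op 3: inc R0 by 4 -> R0=(4,0,0) value=4
Op 4: merge R2<->R0 -> R2=(4,0,0) R0=(4,0,0)
Op 5: merge R2<->R1 -> R2=(4,5,0) R1=(4,5,0)
Op 6: inc R2 by 3 -> R2=(4,5,3) value=12
Op 7: merge R2<->R1 -> R2=(4,5,3) R1=(4,5,3)
Op 8: merge R1<->R0 -> R1=(4,5,3) R0=(4,5,3)
Op 9: merge R1<->R2 -> R1=(4,5,3) R2=(4,5,3)
Op 10: merge R1<->R0 -> R1=(4,5,3) R0=(4,5,3)

Answer: 4 5 3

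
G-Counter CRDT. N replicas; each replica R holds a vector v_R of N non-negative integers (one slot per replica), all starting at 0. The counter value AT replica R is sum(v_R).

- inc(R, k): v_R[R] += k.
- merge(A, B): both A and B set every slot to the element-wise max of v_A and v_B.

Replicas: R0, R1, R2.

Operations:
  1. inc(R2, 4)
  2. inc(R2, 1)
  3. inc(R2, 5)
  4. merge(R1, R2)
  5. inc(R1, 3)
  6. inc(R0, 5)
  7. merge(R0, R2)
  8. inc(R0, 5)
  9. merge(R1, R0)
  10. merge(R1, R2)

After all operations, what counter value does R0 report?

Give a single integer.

Op 1: inc R2 by 4 -> R2=(0,0,4) value=4
Op 2: inc R2 by 1 -> R2=(0,0,5) value=5
Op 3: inc R2 by 5 -> R2=(0,0,10) value=10
Op 4: merge R1<->R2 -> R1=(0,0,10) R2=(0,0,10)
Op 5: inc R1 by 3 -> R1=(0,3,10) value=13
Op 6: inc R0 by 5 -> R0=(5,0,0) value=5
Op 7: merge R0<->R2 -> R0=(5,0,10) R2=(5,0,10)
Op 8: inc R0 by 5 -> R0=(10,0,10) value=20
Op 9: merge R1<->R0 -> R1=(10,3,10) R0=(10,3,10)
Op 10: merge R1<->R2 -> R1=(10,3,10) R2=(10,3,10)

Answer: 23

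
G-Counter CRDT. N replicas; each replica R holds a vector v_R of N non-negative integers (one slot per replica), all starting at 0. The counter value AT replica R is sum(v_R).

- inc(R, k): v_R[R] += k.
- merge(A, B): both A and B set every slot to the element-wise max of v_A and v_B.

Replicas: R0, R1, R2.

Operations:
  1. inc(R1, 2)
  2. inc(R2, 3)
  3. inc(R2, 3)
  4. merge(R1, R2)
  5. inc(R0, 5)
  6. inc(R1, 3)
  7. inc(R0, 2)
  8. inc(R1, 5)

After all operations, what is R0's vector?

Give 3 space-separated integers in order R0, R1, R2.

Op 1: inc R1 by 2 -> R1=(0,2,0) value=2
Op 2: inc R2 by 3 -> R2=(0,0,3) value=3
Op 3: inc R2 by 3 -> R2=(0,0,6) value=6
Op 4: merge R1<->R2 -> R1=(0,2,6) R2=(0,2,6)
Op 5: inc R0 by 5 -> R0=(5,0,0) value=5
Op 6: inc R1 by 3 -> R1=(0,5,6) value=11
Op 7: inc R0 by 2 -> R0=(7,0,0) value=7
Op 8: inc R1 by 5 -> R1=(0,10,6) value=16

Answer: 7 0 0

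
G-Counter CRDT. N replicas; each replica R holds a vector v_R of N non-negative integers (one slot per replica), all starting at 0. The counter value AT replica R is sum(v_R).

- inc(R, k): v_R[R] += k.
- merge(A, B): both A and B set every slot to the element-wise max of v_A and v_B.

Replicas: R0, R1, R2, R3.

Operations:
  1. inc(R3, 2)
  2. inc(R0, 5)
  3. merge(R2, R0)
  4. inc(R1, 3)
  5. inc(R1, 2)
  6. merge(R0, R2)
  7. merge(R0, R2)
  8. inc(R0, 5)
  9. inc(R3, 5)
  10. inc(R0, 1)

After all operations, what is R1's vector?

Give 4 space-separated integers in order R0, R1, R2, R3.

Answer: 0 5 0 0

Derivation:
Op 1: inc R3 by 2 -> R3=(0,0,0,2) value=2
Op 2: inc R0 by 5 -> R0=(5,0,0,0) value=5
Op 3: merge R2<->R0 -> R2=(5,0,0,0) R0=(5,0,0,0)
Op 4: inc R1 by 3 -> R1=(0,3,0,0) value=3
Op 5: inc R1 by 2 -> R1=(0,5,0,0) value=5
Op 6: merge R0<->R2 -> R0=(5,0,0,0) R2=(5,0,0,0)
Op 7: merge R0<->R2 -> R0=(5,0,0,0) R2=(5,0,0,0)
Op 8: inc R0 by 5 -> R0=(10,0,0,0) value=10
Op 9: inc R3 by 5 -> R3=(0,0,0,7) value=7
Op 10: inc R0 by 1 -> R0=(11,0,0,0) value=11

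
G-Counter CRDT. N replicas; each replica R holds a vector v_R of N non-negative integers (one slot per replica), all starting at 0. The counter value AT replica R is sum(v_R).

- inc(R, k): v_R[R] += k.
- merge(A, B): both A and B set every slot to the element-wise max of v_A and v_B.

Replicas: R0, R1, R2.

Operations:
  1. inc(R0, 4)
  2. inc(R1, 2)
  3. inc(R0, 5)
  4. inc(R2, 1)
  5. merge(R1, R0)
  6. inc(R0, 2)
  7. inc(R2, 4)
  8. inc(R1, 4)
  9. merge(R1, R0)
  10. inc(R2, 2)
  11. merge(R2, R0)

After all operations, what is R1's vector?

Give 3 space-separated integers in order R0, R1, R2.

Op 1: inc R0 by 4 -> R0=(4,0,0) value=4
Op 2: inc R1 by 2 -> R1=(0,2,0) value=2
Op 3: inc R0 by 5 -> R0=(9,0,0) value=9
Op 4: inc R2 by 1 -> R2=(0,0,1) value=1
Op 5: merge R1<->R0 -> R1=(9,2,0) R0=(9,2,0)
Op 6: inc R0 by 2 -> R0=(11,2,0) value=13
Op 7: inc R2 by 4 -> R2=(0,0,5) value=5
Op 8: inc R1 by 4 -> R1=(9,6,0) value=15
Op 9: merge R1<->R0 -> R1=(11,6,0) R0=(11,6,0)
Op 10: inc R2 by 2 -> R2=(0,0,7) value=7
Op 11: merge R2<->R0 -> R2=(11,6,7) R0=(11,6,7)

Answer: 11 6 0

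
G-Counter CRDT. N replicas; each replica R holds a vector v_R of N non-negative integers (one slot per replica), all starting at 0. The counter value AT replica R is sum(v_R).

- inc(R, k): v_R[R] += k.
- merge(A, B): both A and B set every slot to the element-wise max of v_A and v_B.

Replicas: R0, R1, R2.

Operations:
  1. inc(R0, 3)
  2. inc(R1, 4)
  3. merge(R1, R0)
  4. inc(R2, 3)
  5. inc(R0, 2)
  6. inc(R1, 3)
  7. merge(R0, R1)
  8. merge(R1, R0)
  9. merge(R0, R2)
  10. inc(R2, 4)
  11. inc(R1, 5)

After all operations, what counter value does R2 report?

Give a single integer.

Answer: 19

Derivation:
Op 1: inc R0 by 3 -> R0=(3,0,0) value=3
Op 2: inc R1 by 4 -> R1=(0,4,0) value=4
Op 3: merge R1<->R0 -> R1=(3,4,0) R0=(3,4,0)
Op 4: inc R2 by 3 -> R2=(0,0,3) value=3
Op 5: inc R0 by 2 -> R0=(5,4,0) value=9
Op 6: inc R1 by 3 -> R1=(3,7,0) value=10
Op 7: merge R0<->R1 -> R0=(5,7,0) R1=(5,7,0)
Op 8: merge R1<->R0 -> R1=(5,7,0) R0=(5,7,0)
Op 9: merge R0<->R2 -> R0=(5,7,3) R2=(5,7,3)
Op 10: inc R2 by 4 -> R2=(5,7,7) value=19
Op 11: inc R1 by 5 -> R1=(5,12,0) value=17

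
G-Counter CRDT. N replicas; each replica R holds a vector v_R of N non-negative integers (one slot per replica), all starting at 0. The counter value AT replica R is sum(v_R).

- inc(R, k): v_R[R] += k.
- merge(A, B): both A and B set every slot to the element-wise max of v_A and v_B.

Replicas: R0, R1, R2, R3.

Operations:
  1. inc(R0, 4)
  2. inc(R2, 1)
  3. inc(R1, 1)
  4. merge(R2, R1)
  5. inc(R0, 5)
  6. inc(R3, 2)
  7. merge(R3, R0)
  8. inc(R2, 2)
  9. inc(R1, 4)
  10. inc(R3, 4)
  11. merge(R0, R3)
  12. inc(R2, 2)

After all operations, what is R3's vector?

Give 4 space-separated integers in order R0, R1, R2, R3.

Answer: 9 0 0 6

Derivation:
Op 1: inc R0 by 4 -> R0=(4,0,0,0) value=4
Op 2: inc R2 by 1 -> R2=(0,0,1,0) value=1
Op 3: inc R1 by 1 -> R1=(0,1,0,0) value=1
Op 4: merge R2<->R1 -> R2=(0,1,1,0) R1=(0,1,1,0)
Op 5: inc R0 by 5 -> R0=(9,0,0,0) value=9
Op 6: inc R3 by 2 -> R3=(0,0,0,2) value=2
Op 7: merge R3<->R0 -> R3=(9,0,0,2) R0=(9,0,0,2)
Op 8: inc R2 by 2 -> R2=(0,1,3,0) value=4
Op 9: inc R1 by 4 -> R1=(0,5,1,0) value=6
Op 10: inc R3 by 4 -> R3=(9,0,0,6) value=15
Op 11: merge R0<->R3 -> R0=(9,0,0,6) R3=(9,0,0,6)
Op 12: inc R2 by 2 -> R2=(0,1,5,0) value=6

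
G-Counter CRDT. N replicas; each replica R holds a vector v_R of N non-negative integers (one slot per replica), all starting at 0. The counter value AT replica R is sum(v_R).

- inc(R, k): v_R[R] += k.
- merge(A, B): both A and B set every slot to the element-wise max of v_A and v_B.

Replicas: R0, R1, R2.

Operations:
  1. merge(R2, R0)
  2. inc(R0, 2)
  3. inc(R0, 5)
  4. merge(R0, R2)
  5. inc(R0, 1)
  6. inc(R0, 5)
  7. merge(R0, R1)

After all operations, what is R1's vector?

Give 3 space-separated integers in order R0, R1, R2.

Op 1: merge R2<->R0 -> R2=(0,0,0) R0=(0,0,0)
Op 2: inc R0 by 2 -> R0=(2,0,0) value=2
Op 3: inc R0 by 5 -> R0=(7,0,0) value=7
Op 4: merge R0<->R2 -> R0=(7,0,0) R2=(7,0,0)
Op 5: inc R0 by 1 -> R0=(8,0,0) value=8
Op 6: inc R0 by 5 -> R0=(13,0,0) value=13
Op 7: merge R0<->R1 -> R0=(13,0,0) R1=(13,0,0)

Answer: 13 0 0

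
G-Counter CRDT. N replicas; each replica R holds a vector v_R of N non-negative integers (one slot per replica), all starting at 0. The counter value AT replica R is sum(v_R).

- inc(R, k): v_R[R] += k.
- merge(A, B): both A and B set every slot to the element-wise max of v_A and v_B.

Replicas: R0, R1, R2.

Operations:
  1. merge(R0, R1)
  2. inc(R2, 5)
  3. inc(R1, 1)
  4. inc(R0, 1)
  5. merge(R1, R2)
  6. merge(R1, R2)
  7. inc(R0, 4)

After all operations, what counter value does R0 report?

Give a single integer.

Op 1: merge R0<->R1 -> R0=(0,0,0) R1=(0,0,0)
Op 2: inc R2 by 5 -> R2=(0,0,5) value=5
Op 3: inc R1 by 1 -> R1=(0,1,0) value=1
Op 4: inc R0 by 1 -> R0=(1,0,0) value=1
Op 5: merge R1<->R2 -> R1=(0,1,5) R2=(0,1,5)
Op 6: merge R1<->R2 -> R1=(0,1,5) R2=(0,1,5)
Op 7: inc R0 by 4 -> R0=(5,0,0) value=5

Answer: 5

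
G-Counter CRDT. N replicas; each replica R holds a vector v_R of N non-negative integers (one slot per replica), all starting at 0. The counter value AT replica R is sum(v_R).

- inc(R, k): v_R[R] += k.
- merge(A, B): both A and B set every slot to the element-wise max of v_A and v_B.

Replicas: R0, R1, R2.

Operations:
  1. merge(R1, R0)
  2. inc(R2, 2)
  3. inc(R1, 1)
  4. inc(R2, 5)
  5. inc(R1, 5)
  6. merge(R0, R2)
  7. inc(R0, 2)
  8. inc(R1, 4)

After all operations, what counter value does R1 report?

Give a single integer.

Answer: 10

Derivation:
Op 1: merge R1<->R0 -> R1=(0,0,0) R0=(0,0,0)
Op 2: inc R2 by 2 -> R2=(0,0,2) value=2
Op 3: inc R1 by 1 -> R1=(0,1,0) value=1
Op 4: inc R2 by 5 -> R2=(0,0,7) value=7
Op 5: inc R1 by 5 -> R1=(0,6,0) value=6
Op 6: merge R0<->R2 -> R0=(0,0,7) R2=(0,0,7)
Op 7: inc R0 by 2 -> R0=(2,0,7) value=9
Op 8: inc R1 by 4 -> R1=(0,10,0) value=10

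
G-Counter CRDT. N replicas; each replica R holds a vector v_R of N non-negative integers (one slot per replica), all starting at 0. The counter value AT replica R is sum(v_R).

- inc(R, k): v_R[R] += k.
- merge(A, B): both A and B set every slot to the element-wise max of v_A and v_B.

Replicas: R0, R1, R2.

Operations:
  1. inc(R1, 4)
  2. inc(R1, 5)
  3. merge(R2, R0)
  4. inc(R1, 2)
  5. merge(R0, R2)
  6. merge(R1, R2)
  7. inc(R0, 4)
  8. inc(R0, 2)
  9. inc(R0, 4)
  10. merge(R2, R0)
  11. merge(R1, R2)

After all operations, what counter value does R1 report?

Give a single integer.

Op 1: inc R1 by 4 -> R1=(0,4,0) value=4
Op 2: inc R1 by 5 -> R1=(0,9,0) value=9
Op 3: merge R2<->R0 -> R2=(0,0,0) R0=(0,0,0)
Op 4: inc R1 by 2 -> R1=(0,11,0) value=11
Op 5: merge R0<->R2 -> R0=(0,0,0) R2=(0,0,0)
Op 6: merge R1<->R2 -> R1=(0,11,0) R2=(0,11,0)
Op 7: inc R0 by 4 -> R0=(4,0,0) value=4
Op 8: inc R0 by 2 -> R0=(6,0,0) value=6
Op 9: inc R0 by 4 -> R0=(10,0,0) value=10
Op 10: merge R2<->R0 -> R2=(10,11,0) R0=(10,11,0)
Op 11: merge R1<->R2 -> R1=(10,11,0) R2=(10,11,0)

Answer: 21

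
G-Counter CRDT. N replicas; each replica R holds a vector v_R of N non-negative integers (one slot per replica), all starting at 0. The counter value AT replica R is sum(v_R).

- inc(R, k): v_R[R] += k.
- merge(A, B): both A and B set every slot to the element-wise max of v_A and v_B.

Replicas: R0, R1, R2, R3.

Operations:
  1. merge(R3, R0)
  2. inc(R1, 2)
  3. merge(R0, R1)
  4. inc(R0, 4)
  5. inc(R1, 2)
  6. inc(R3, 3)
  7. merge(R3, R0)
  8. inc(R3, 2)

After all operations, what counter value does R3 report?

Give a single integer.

Answer: 11

Derivation:
Op 1: merge R3<->R0 -> R3=(0,0,0,0) R0=(0,0,0,0)
Op 2: inc R1 by 2 -> R1=(0,2,0,0) value=2
Op 3: merge R0<->R1 -> R0=(0,2,0,0) R1=(0,2,0,0)
Op 4: inc R0 by 4 -> R0=(4,2,0,0) value=6
Op 5: inc R1 by 2 -> R1=(0,4,0,0) value=4
Op 6: inc R3 by 3 -> R3=(0,0,0,3) value=3
Op 7: merge R3<->R0 -> R3=(4,2,0,3) R0=(4,2,0,3)
Op 8: inc R3 by 2 -> R3=(4,2,0,5) value=11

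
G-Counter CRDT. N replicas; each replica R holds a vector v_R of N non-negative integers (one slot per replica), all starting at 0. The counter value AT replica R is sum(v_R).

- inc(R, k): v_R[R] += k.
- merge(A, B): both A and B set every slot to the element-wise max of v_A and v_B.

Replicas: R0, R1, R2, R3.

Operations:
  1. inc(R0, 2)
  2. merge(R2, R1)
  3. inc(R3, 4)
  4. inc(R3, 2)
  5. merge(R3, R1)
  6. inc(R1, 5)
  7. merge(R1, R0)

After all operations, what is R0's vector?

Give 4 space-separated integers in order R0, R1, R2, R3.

Answer: 2 5 0 6

Derivation:
Op 1: inc R0 by 2 -> R0=(2,0,0,0) value=2
Op 2: merge R2<->R1 -> R2=(0,0,0,0) R1=(0,0,0,0)
Op 3: inc R3 by 4 -> R3=(0,0,0,4) value=4
Op 4: inc R3 by 2 -> R3=(0,0,0,6) value=6
Op 5: merge R3<->R1 -> R3=(0,0,0,6) R1=(0,0,0,6)
Op 6: inc R1 by 5 -> R1=(0,5,0,6) value=11
Op 7: merge R1<->R0 -> R1=(2,5,0,6) R0=(2,5,0,6)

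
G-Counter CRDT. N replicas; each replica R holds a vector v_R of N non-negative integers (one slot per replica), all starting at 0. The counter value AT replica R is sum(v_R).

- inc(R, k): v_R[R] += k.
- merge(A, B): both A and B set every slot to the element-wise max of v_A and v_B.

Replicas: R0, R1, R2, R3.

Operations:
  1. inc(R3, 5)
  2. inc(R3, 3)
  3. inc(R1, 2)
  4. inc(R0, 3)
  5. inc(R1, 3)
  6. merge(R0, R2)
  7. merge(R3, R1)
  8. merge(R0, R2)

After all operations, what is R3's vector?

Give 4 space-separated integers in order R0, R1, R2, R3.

Answer: 0 5 0 8

Derivation:
Op 1: inc R3 by 5 -> R3=(0,0,0,5) value=5
Op 2: inc R3 by 3 -> R3=(0,0,0,8) value=8
Op 3: inc R1 by 2 -> R1=(0,2,0,0) value=2
Op 4: inc R0 by 3 -> R0=(3,0,0,0) value=3
Op 5: inc R1 by 3 -> R1=(0,5,0,0) value=5
Op 6: merge R0<->R2 -> R0=(3,0,0,0) R2=(3,0,0,0)
Op 7: merge R3<->R1 -> R3=(0,5,0,8) R1=(0,5,0,8)
Op 8: merge R0<->R2 -> R0=(3,0,0,0) R2=(3,0,0,0)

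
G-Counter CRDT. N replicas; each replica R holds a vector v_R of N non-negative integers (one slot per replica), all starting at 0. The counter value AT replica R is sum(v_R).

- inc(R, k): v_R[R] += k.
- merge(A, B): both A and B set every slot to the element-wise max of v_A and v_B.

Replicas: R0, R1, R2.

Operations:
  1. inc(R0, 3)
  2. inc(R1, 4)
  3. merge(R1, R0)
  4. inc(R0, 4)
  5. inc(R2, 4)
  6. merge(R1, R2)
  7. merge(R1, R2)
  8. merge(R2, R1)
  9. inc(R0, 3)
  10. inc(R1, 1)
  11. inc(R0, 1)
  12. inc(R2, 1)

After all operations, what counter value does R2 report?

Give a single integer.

Op 1: inc R0 by 3 -> R0=(3,0,0) value=3
Op 2: inc R1 by 4 -> R1=(0,4,0) value=4
Op 3: merge R1<->R0 -> R1=(3,4,0) R0=(3,4,0)
Op 4: inc R0 by 4 -> R0=(7,4,0) value=11
Op 5: inc R2 by 4 -> R2=(0,0,4) value=4
Op 6: merge R1<->R2 -> R1=(3,4,4) R2=(3,4,4)
Op 7: merge R1<->R2 -> R1=(3,4,4) R2=(3,4,4)
Op 8: merge R2<->R1 -> R2=(3,4,4) R1=(3,4,4)
Op 9: inc R0 by 3 -> R0=(10,4,0) value=14
Op 10: inc R1 by 1 -> R1=(3,5,4) value=12
Op 11: inc R0 by 1 -> R0=(11,4,0) value=15
Op 12: inc R2 by 1 -> R2=(3,4,5) value=12

Answer: 12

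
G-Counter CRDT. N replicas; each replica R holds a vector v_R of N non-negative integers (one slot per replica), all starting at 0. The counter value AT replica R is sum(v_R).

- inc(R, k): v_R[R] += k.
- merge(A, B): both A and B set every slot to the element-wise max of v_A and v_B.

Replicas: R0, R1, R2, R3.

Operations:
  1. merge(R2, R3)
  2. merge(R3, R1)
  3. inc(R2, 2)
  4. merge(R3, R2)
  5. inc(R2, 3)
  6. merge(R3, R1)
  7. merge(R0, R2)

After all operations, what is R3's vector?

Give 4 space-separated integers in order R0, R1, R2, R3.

Op 1: merge R2<->R3 -> R2=(0,0,0,0) R3=(0,0,0,0)
Op 2: merge R3<->R1 -> R3=(0,0,0,0) R1=(0,0,0,0)
Op 3: inc R2 by 2 -> R2=(0,0,2,0) value=2
Op 4: merge R3<->R2 -> R3=(0,0,2,0) R2=(0,0,2,0)
Op 5: inc R2 by 3 -> R2=(0,0,5,0) value=5
Op 6: merge R3<->R1 -> R3=(0,0,2,0) R1=(0,0,2,0)
Op 7: merge R0<->R2 -> R0=(0,0,5,0) R2=(0,0,5,0)

Answer: 0 0 2 0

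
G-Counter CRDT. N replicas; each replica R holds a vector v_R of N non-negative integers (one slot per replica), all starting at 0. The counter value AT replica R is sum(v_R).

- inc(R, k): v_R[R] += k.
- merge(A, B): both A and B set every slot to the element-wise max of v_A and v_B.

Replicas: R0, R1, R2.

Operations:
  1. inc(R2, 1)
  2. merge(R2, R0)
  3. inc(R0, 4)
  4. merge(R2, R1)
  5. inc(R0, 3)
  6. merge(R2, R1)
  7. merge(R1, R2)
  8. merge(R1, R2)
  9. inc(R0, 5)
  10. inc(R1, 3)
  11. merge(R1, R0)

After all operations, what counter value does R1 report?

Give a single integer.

Op 1: inc R2 by 1 -> R2=(0,0,1) value=1
Op 2: merge R2<->R0 -> R2=(0,0,1) R0=(0,0,1)
Op 3: inc R0 by 4 -> R0=(4,0,1) value=5
Op 4: merge R2<->R1 -> R2=(0,0,1) R1=(0,0,1)
Op 5: inc R0 by 3 -> R0=(7,0,1) value=8
Op 6: merge R2<->R1 -> R2=(0,0,1) R1=(0,0,1)
Op 7: merge R1<->R2 -> R1=(0,0,1) R2=(0,0,1)
Op 8: merge R1<->R2 -> R1=(0,0,1) R2=(0,0,1)
Op 9: inc R0 by 5 -> R0=(12,0,1) value=13
Op 10: inc R1 by 3 -> R1=(0,3,1) value=4
Op 11: merge R1<->R0 -> R1=(12,3,1) R0=(12,3,1)

Answer: 16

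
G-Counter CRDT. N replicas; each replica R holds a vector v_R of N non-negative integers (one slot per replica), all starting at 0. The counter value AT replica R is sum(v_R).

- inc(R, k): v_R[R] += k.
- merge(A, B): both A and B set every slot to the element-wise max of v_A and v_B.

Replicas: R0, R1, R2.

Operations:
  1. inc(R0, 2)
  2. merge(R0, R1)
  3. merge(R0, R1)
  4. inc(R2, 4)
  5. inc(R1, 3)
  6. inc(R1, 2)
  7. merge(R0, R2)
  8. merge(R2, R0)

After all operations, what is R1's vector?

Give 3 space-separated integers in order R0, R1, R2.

Answer: 2 5 0

Derivation:
Op 1: inc R0 by 2 -> R0=(2,0,0) value=2
Op 2: merge R0<->R1 -> R0=(2,0,0) R1=(2,0,0)
Op 3: merge R0<->R1 -> R0=(2,0,0) R1=(2,0,0)
Op 4: inc R2 by 4 -> R2=(0,0,4) value=4
Op 5: inc R1 by 3 -> R1=(2,3,0) value=5
Op 6: inc R1 by 2 -> R1=(2,5,0) value=7
Op 7: merge R0<->R2 -> R0=(2,0,4) R2=(2,0,4)
Op 8: merge R2<->R0 -> R2=(2,0,4) R0=(2,0,4)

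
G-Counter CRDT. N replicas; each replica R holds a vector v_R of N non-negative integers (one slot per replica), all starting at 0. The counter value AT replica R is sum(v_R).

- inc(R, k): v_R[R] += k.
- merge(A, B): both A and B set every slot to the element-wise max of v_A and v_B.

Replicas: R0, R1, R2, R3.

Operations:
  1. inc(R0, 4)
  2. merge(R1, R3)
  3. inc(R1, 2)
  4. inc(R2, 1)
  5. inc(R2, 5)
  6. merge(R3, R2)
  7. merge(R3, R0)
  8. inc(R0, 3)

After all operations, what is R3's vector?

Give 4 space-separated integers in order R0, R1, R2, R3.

Op 1: inc R0 by 4 -> R0=(4,0,0,0) value=4
Op 2: merge R1<->R3 -> R1=(0,0,0,0) R3=(0,0,0,0)
Op 3: inc R1 by 2 -> R1=(0,2,0,0) value=2
Op 4: inc R2 by 1 -> R2=(0,0,1,0) value=1
Op 5: inc R2 by 5 -> R2=(0,0,6,0) value=6
Op 6: merge R3<->R2 -> R3=(0,0,6,0) R2=(0,0,6,0)
Op 7: merge R3<->R0 -> R3=(4,0,6,0) R0=(4,0,6,0)
Op 8: inc R0 by 3 -> R0=(7,0,6,0) value=13

Answer: 4 0 6 0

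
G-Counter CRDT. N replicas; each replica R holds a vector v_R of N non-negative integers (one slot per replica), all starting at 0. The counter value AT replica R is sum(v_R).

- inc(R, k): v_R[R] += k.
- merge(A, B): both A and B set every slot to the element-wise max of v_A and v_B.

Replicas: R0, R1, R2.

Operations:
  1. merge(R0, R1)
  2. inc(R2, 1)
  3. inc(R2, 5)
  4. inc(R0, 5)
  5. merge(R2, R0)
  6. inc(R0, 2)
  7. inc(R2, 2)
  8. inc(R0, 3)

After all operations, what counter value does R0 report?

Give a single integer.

Answer: 16

Derivation:
Op 1: merge R0<->R1 -> R0=(0,0,0) R1=(0,0,0)
Op 2: inc R2 by 1 -> R2=(0,0,1) value=1
Op 3: inc R2 by 5 -> R2=(0,0,6) value=6
Op 4: inc R0 by 5 -> R0=(5,0,0) value=5
Op 5: merge R2<->R0 -> R2=(5,0,6) R0=(5,0,6)
Op 6: inc R0 by 2 -> R0=(7,0,6) value=13
Op 7: inc R2 by 2 -> R2=(5,0,8) value=13
Op 8: inc R0 by 3 -> R0=(10,0,6) value=16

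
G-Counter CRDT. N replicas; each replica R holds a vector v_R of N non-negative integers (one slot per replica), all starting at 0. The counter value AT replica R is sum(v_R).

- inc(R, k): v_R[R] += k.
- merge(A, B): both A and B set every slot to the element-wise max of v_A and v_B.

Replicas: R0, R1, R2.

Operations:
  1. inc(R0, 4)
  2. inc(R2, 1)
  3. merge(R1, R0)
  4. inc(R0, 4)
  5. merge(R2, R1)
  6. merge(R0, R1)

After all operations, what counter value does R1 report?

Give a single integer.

Op 1: inc R0 by 4 -> R0=(4,0,0) value=4
Op 2: inc R2 by 1 -> R2=(0,0,1) value=1
Op 3: merge R1<->R0 -> R1=(4,0,0) R0=(4,0,0)
Op 4: inc R0 by 4 -> R0=(8,0,0) value=8
Op 5: merge R2<->R1 -> R2=(4,0,1) R1=(4,0,1)
Op 6: merge R0<->R1 -> R0=(8,0,1) R1=(8,0,1)

Answer: 9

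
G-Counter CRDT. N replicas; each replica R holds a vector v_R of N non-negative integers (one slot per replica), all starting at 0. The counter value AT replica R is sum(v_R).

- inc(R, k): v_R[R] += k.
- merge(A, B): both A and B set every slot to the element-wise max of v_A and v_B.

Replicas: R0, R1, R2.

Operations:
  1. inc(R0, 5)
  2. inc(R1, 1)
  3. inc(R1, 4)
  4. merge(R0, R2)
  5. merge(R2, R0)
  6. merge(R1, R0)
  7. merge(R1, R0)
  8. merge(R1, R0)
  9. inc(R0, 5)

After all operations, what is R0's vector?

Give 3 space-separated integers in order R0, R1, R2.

Op 1: inc R0 by 5 -> R0=(5,0,0) value=5
Op 2: inc R1 by 1 -> R1=(0,1,0) value=1
Op 3: inc R1 by 4 -> R1=(0,5,0) value=5
Op 4: merge R0<->R2 -> R0=(5,0,0) R2=(5,0,0)
Op 5: merge R2<->R0 -> R2=(5,0,0) R0=(5,0,0)
Op 6: merge R1<->R0 -> R1=(5,5,0) R0=(5,5,0)
Op 7: merge R1<->R0 -> R1=(5,5,0) R0=(5,5,0)
Op 8: merge R1<->R0 -> R1=(5,5,0) R0=(5,5,0)
Op 9: inc R0 by 5 -> R0=(10,5,0) value=15

Answer: 10 5 0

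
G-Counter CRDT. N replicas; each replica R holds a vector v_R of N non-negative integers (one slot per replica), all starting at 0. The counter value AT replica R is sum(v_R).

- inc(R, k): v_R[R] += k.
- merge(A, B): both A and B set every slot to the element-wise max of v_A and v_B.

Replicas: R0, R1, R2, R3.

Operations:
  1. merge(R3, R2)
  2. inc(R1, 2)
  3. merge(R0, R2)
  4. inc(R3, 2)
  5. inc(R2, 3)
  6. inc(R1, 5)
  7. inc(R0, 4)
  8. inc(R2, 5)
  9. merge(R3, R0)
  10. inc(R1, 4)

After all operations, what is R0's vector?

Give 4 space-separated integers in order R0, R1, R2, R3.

Answer: 4 0 0 2

Derivation:
Op 1: merge R3<->R2 -> R3=(0,0,0,0) R2=(0,0,0,0)
Op 2: inc R1 by 2 -> R1=(0,2,0,0) value=2
Op 3: merge R0<->R2 -> R0=(0,0,0,0) R2=(0,0,0,0)
Op 4: inc R3 by 2 -> R3=(0,0,0,2) value=2
Op 5: inc R2 by 3 -> R2=(0,0,3,0) value=3
Op 6: inc R1 by 5 -> R1=(0,7,0,0) value=7
Op 7: inc R0 by 4 -> R0=(4,0,0,0) value=4
Op 8: inc R2 by 5 -> R2=(0,0,8,0) value=8
Op 9: merge R3<->R0 -> R3=(4,0,0,2) R0=(4,0,0,2)
Op 10: inc R1 by 4 -> R1=(0,11,0,0) value=11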